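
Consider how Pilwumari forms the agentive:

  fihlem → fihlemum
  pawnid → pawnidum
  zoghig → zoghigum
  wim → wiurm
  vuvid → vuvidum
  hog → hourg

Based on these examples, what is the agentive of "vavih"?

vavihum

fihlem and wim both end in -m yet inflect differently (fihlemum, wiurm), so the final letter is not what conditions the rule; the number of vowels is.
"vavih" has 2 vowels. The stems with 2 vowels (vuvid → vuvidum, fihlem → fihlemum, pawnid → pawnidum) add -um.
The other pattern: stems with 1 vowel insert -ur- after the first vowel.
So vavih → vavihum.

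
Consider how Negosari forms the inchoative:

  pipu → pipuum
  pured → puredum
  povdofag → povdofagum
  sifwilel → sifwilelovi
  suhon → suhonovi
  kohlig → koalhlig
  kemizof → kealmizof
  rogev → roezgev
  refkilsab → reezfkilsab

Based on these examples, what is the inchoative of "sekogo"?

sekogoovi

"sekogo" begins with s-. The stems beginning with s- (sifwilel → sifwilelovi, suhon → suhonovi) add -ovi.
So sekogo → sekogoovi.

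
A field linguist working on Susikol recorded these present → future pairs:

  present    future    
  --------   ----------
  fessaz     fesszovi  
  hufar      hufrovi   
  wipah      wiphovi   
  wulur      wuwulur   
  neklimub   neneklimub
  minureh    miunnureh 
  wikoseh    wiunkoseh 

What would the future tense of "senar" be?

"senar" has last vowel 'a'. The stems whose last vowel is 'a' (fessaz → fesszovi, hufar → hufrovi, wipah → wiphovi) delete the last vowel and add -ovi.
The other patterns: stems whose last vowel is 'u' repeat the first consonant+vowel as a prefix; stems whose last vowel is 'e' insert -un- after the first vowel.
So senar → senrovi.

senrovi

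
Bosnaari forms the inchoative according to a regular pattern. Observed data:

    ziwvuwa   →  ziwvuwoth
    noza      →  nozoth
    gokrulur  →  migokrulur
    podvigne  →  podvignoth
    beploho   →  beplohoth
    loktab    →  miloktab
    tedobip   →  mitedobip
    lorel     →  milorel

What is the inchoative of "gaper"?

"gaper" ends in a consonant. The stems ending in a consonant (loktab → miloktab, lorel → milorel, tedobip → mitedobip) add the prefix mi-.
The other pattern: stems ending in a vowel drop the final letter and add -oth.
So gaper → migaper.

migaper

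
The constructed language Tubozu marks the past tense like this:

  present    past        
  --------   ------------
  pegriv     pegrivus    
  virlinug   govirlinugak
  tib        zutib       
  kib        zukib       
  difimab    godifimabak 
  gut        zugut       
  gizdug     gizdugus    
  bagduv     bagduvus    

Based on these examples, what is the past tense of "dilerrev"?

gizdug and virlinug both end in -g yet inflect differently (gizdugus, govirlinugak), so the final letter is not what conditions the rule; the number of vowels is.
"dilerrev" has 3 vowels. The stems with 3 vowels (virlinug → govirlinugak, difimab → godifimabak) add go- … -ak around the stem.
The other patterns: stems with 1 vowel add the prefix zu-; stems with 2 vowels add -us.
So dilerrev → godilerrevak.

godilerrevak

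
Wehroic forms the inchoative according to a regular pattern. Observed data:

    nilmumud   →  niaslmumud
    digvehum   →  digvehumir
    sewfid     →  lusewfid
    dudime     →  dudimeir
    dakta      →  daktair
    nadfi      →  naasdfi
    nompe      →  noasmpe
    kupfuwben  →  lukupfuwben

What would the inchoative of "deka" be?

"deka" begins with d-. The stems beginning with d- (dakta → daktair, digvehum → digvehumir, dudime → dudimeir) add -ir.
The other patterns: stems beginning with n- insert -as- after the first vowel; stems beginning with k- or s- add the prefix lu-.
So deka → dekair.

dekair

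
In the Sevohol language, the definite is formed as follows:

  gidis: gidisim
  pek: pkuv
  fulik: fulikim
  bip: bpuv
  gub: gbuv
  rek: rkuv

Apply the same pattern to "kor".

pek and fulik both end in -k yet inflect differently (pkuv, fulikim), so the final letter is not what conditions the rule; the number of vowels is.
"kor" has 1 vowel. The stems with 1 vowel (bip → bpuv, pek → pkuv, rek → rkuv) delete the last vowel and add -uv.
The other pattern: stems with 2 vowels add -im.
So kor → kruv.

kruv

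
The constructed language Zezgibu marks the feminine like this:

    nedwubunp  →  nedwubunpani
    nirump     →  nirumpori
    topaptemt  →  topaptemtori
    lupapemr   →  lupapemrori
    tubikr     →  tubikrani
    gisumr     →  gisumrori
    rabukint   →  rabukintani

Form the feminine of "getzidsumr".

topaptemt and rabukint both end in -t yet inflect differently (topaptemtori, rabukintani), so the final letter is not what conditions the rule; the second-to-last letter is.
"getzidsumr" has second-to-last letter 'm'. The stems whose second-to-last letter is 'm' (topaptemt → topaptemtori, gisumr → gisumrori, lupapemr → lupapemrori) add -ori.
The other pattern: stems whose second-to-last letter is 'k' or 'n' add -ani.
So getzidsumr → getzidsumrori.

getzidsumrori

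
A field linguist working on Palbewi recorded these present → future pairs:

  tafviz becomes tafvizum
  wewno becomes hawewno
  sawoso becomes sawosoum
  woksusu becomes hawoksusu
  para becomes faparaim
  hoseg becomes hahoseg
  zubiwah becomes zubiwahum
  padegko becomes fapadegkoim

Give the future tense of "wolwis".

wewno and padegko both end in -o yet inflect differently (hawewno, fapadegkoim), so the final letter is not what conditions the rule; the first letter is.
"wolwis" begins with w-. The stems beginning with w- (wewno → hawewno, woksusu → hawoksusu) add the prefix ha-.
So wolwis → hawolwis.

hawolwis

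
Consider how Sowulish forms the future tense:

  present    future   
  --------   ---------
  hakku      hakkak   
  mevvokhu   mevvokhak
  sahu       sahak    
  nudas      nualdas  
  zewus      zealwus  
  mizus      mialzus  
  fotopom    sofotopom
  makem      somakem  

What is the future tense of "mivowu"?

mivowak

hakku and zewus both have last vowel 'u' yet inflect differently (hakkak, zealwus), so the last vowel is not what conditions the rule; the final letter is.
"mivowu" ends in -u. The stems ending in -u (hakku → hakkak, mevvokhu → mevvokhak, sahu → sahak) drop the final letter and add -ak.
So mivowu → mivowak.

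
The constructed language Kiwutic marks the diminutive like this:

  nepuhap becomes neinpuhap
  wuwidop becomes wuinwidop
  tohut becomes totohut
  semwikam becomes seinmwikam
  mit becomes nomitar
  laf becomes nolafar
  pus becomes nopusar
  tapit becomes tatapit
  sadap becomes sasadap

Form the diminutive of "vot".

"vot" has 1 vowel. The stems with 1 vowel (pus → nopusar, laf → nolafar, mit → nomitar) add no- … -ar around the stem.
So vot → novotar.

novotar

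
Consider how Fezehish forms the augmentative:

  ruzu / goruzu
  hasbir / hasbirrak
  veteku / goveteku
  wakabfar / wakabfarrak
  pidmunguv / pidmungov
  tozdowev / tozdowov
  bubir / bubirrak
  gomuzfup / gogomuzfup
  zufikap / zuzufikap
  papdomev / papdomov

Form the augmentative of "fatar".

fatarrak

ruzu and pidmunguv both have last vowel 'u' yet inflect differently (goruzu, pidmungov), so the last vowel is not what conditions the rule; the final letter is.
"fatar" ends in -r. The stems ending in -r (bubir → bubirrak, wakabfar → wakabfarrak, hasbir → hasbirrak) double the final consonant and add -ak.
The other patterns: stems ending in -u add the prefix go-; stems ending in -v change the last vowel to 'o'; stems ending in -p repeat the first consonant+vowel as a prefix.
So fatar → fatarrak.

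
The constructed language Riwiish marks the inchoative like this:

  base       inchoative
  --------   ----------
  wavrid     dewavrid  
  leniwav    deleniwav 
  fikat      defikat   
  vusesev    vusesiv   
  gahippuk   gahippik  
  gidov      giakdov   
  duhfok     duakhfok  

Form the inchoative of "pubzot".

"pubzot" has last vowel 'o'. The stems whose last vowel is 'o' (gidov → giakdov, duhfok → duakhfok) insert -ak- after the first vowel.
The other patterns: stems whose last vowel is 'a' or 'i' add the prefix de-; stems whose last vowel is 'e' or 'u' change the last vowel to 'i'.
So pubzot → puakbzot.

puakbzot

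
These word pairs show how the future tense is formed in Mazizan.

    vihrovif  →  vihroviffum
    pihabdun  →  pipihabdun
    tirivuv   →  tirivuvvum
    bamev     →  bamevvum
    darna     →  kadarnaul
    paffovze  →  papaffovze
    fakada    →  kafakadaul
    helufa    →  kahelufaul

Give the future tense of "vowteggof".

tirivuv and pihabdun both have last vowel 'u' yet inflect differently (tirivuvvum, pipihabdun), so the last vowel is not what conditions the rule; the final letter is.
"vowteggof" ends in -f. The one such stem in the data (vihrovif → vihroviffum) doubles the final consonant and adds -um (as do tirivuv, bamev), so the same rule applies.
The other patterns: stems ending in -a add ka- … -ul around the stem; stems ending in -e or -n repeat the first consonant+vowel as a prefix.
So vowteggof → vowteggoffum.

vowteggoffum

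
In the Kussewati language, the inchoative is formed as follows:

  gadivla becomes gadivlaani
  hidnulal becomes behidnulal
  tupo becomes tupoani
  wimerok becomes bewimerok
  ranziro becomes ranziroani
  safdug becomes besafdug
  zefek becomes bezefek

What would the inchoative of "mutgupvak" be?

wimerok and tupo both have last vowel 'o' yet inflect differently (bewimerok, tupoani), so the last vowel is not what conditions the rule; whether the stem ends in a vowel or a consonant is.
"mutgupvak" ends in a consonant. The stems ending in a consonant (hidnulal → behidnulal, zefek → bezefek, safdug → besafdug) add the prefix be-.
The other pattern: stems ending in a vowel add -ani.
So mutgupvak → bemutgupvak.

bemutgupvak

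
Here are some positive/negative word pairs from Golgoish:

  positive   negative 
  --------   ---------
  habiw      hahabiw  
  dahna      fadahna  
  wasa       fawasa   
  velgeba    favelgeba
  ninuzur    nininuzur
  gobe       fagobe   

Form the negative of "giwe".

habiw and gobe both have 2 vowels yet inflect differently (hahabiw, fagobe), so the number of vowels is not what conditions the rule; whether the stem ends in a vowel or a consonant is.
"giwe" ends in a vowel. The stems ending in a vowel (gobe → fagobe, dahna → fadahna, velgeba → favelgeba) add the prefix fa-.
The other pattern: stems ending in a consonant repeat the first consonant+vowel as a prefix.
So giwe → fagiwe.

fagiwe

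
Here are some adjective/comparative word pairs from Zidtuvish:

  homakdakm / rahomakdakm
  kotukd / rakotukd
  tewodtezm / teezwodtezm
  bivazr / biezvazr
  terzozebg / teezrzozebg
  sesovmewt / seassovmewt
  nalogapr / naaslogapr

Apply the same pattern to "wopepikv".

rawopepikv

homakdakm and tewodtezm both end in -m yet inflect differently (rahomakdakm, teezwodtezm), so the final letter is not what conditions the rule; the second-to-last letter is.
"wopepikv" has second-to-last letter 'k'. The stems whose second-to-last letter is 'k' (homakdakm → rahomakdakm, kotukd → rakotukd) add the prefix ra-.
So wopepikv → rawopepikv.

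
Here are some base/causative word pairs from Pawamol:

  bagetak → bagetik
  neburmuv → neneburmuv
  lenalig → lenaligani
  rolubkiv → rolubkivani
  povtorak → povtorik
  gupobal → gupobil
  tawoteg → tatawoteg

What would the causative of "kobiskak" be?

rolubkiv and neburmuv both end in -v yet inflect differently (rolubkivani, neneburmuv), so the final letter is not what conditions the rule; the last vowel is.
"kobiskak" has last vowel 'a'. The stems whose last vowel is 'a' (povtorak → povtorik, bagetak → bagetik, gupobal → gupobil) change the last vowel to 'i'.
The other patterns: stems whose last vowel is 'i' add -ani; stems whose last vowel is 'e' or 'u' repeat the first consonant+vowel as a prefix.
So kobiskak → kobiskik.

kobiskik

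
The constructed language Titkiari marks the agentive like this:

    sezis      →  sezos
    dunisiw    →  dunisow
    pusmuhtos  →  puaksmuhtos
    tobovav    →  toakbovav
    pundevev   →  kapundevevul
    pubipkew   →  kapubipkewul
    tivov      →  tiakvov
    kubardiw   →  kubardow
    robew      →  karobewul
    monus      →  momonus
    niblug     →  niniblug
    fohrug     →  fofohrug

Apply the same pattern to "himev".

kahimevul

"himev" has last vowel 'e'. The stems whose last vowel is 'e' (robew → karobewul, pubipkew → kapubipkewul, pundevev → kapundevevul) add ka- … -ul around the stem.
The other patterns: stems whose last vowel is 'u' repeat the first consonant+vowel as a prefix; stems whose last vowel is 'a' or 'o' insert -ak- after the first vowel; stems whose last vowel is 'i' change the last vowel to 'o'.
So himev → kahimevul.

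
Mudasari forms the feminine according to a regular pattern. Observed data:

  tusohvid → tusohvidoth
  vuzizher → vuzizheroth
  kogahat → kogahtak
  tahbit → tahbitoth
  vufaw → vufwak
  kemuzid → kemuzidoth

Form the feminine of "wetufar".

kogahat and tahbit both end in -t yet inflect differently (kogahtak, tahbitoth), so the final letter is not what conditions the rule; the last vowel is.
"wetufar" has last vowel 'a'. The stems whose last vowel is 'a' (kogahat → kogahtak, vufaw → vufwak) delete the last vowel and add -ak.
So wetufar → wetufrak.

wetufrak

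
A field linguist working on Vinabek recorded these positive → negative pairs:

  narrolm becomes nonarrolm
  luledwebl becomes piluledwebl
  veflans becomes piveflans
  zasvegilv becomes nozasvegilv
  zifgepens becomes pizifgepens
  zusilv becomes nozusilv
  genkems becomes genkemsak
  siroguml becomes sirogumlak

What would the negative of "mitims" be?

genkems and veflans both end in -s yet inflect differently (genkemsak, piveflans), so the final letter is not what conditions the rule; the second-to-last letter is.
"mitims" has second-to-last letter 'm'. The stems whose second-to-last letter is 'm' (genkems → genkemsak, siroguml → sirogumlak) add -ak.
The other patterns: stems whose second-to-last letter is 'l' add the prefix no-; stems whose second-to-last letter is 'b' or 'n' add the prefix pi-.
So mitims → mitimsak.

mitimsak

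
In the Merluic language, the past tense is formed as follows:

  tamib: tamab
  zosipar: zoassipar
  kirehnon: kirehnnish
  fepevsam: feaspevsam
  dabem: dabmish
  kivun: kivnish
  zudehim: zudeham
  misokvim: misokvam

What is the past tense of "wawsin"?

misokvim and fepevsam both end in -m yet inflect differently (misokvam, feaspevsam), so the final letter is not what conditions the rule; the last vowel is.
"wawsin" has last vowel 'i'. The stems whose last vowel is 'i' (misokvim → misokvam, tamib → tamab, zudehim → zudeham) change the last vowel to 'a'.
The other patterns: stems whose last vowel is 'a' insert -as- after the first vowel; stems whose last vowel is 'e', 'o' or 'u' delete the last vowel and add -ish.
So wawsin → wawsan.

wawsan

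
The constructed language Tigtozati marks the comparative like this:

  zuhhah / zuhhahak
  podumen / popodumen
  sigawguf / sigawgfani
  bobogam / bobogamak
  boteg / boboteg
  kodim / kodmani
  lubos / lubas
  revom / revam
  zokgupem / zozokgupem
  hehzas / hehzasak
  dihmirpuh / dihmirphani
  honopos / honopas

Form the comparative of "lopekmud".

lopekmdani

kodim and revom both end in -m yet inflect differently (kodmani, revam), so the final letter is not what conditions the rule; the last vowel is.
"lopekmud" has last vowel 'u'. The stems whose last vowel is 'u' (sigawguf → sigawgfani, dihmirpuh → dihmirphani) delete the last vowel and add -ani.
So lopekmud → lopekmdani.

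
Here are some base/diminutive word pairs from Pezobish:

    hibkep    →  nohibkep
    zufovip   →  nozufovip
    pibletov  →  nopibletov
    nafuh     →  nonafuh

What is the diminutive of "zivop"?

nozivop

Every pair shown (hibkep → nohibkep, zufovip → nozufovip, pibletov → nopibletov, …) follows the same rule: add the prefix no-.
So zivop → nozivop.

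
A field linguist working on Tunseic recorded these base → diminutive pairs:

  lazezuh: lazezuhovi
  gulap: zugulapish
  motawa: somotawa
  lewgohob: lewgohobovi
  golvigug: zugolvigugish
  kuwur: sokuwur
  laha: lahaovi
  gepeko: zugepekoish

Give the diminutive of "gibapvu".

zugibapvuish

laha and motawa both end in -a yet inflect differently (lahaovi, somotawa), so the final letter is not what conditions the rule; the first letter is.
"gibapvu" begins with g-. The stems beginning with g- (gepeko → zugepekoish, golvigug → zugolvigugish, gulap → zugulapish) add zu- … -ish around the stem.
So gibapvu → zugibapvuish.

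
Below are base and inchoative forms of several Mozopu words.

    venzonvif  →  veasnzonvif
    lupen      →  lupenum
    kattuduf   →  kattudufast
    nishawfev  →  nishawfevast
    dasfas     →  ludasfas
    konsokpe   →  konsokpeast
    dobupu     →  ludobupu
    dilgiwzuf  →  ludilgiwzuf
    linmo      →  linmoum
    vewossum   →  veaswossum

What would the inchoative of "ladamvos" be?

venzonvif and dilgiwzuf both end in -f yet inflect differently (veasnzonvif, ludilgiwzuf), so the final letter is not what conditions the rule; the first letter is.
"ladamvos" begins with l-. The stems beginning with l- (linmo → linmoum, lupen → lupenum) add -um.
The other patterns: stems beginning with v- insert -as- after the first vowel; stems beginning with d- add the prefix lu-; stems beginning with k- or n- add -ast.
So ladamvos → ladamvosum.

ladamvosum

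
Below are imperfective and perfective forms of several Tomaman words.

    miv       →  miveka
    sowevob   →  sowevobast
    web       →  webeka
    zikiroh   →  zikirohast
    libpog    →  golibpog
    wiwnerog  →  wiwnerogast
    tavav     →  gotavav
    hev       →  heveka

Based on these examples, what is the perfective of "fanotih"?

fanotihast

hev and tavav both end in -v yet inflect differently (heveka, gotavav), so the final letter is not what conditions the rule; the number of vowels is.
"fanotih" has 3 vowels. The stems with 3 vowels (zikiroh → zikirohast, wiwnerog → wiwnerogast, sowevob → sowevobast) add -ast.
The other patterns: stems with 1 vowel add -eka; stems with 2 vowels add the prefix go-.
So fanotih → fanotihast.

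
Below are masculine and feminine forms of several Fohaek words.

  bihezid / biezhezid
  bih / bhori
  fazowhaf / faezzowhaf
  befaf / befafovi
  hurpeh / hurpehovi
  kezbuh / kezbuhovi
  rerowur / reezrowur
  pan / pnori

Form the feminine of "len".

"len" has 1 vowel. The stems with 1 vowel (bih → bhori, pan → pnori) delete the last vowel and add -ori.
So len → lnori.

lnori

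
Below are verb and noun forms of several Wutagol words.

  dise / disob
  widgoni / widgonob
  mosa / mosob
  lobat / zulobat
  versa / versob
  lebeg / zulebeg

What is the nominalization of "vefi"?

vefob

lobat and versa both have last vowel 'a' yet inflect differently (zulobat, versob), so the last vowel is not what conditions the rule; whether the stem ends in a vowel or a consonant is.
"vefi" ends in a vowel. The stems ending in a vowel (versa → versob, mosa → mosob, dise → disob) drop the final letter and add -ob.
The other pattern: stems ending in a consonant add the prefix zu-.
So vefi → vefob.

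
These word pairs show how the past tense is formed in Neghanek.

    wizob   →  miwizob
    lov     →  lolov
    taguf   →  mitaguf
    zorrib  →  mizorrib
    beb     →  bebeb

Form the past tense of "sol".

beb and wizob both end in -b yet inflect differently (bebeb, miwizob), so the final letter is not what conditions the rule; the number of vowels is.
"sol" has 1 vowel. The stems with 1 vowel (beb → bebeb, lov → lolov) repeat the first consonant+vowel as a prefix.
So sol → sosol.

sosol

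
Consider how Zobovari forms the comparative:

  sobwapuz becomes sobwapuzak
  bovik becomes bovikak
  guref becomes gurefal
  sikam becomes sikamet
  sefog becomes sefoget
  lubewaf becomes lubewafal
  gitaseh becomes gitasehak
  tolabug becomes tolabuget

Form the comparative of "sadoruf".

sadorufal

"sadoruf" ends in -f. The stems ending in -f (lubewaf → lubewafal, guref → gurefal) add -al.
So sadoruf → sadorufal.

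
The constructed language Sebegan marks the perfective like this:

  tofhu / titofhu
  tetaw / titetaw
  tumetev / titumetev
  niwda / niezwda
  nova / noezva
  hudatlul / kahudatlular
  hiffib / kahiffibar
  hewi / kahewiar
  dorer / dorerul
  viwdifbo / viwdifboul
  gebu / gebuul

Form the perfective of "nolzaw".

noezlzaw

tofhu and gebu both end in -u yet inflect differently (titofhu, gebuul), so the final letter is not what conditions the rule; the first letter is.
"nolzaw" begins with n-. The stems beginning with n- (niwda → niezwda, nova → noezva) insert -ez- after the first vowel.
The other patterns: stems beginning with t- add the prefix ti-; stems beginning with h- add ka- … -ar around the stem; stems beginning with d-, g- or v- add -ul.
So nolzaw → noezlzaw.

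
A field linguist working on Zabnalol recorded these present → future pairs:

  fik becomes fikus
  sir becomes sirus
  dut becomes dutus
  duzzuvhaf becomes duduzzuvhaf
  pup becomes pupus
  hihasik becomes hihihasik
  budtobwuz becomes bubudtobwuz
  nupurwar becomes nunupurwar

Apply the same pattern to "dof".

dofus

fik and hihasik both end in -k yet inflect differently (fikus, hihihasik), so the final letter is not what conditions the rule; the number of vowels is.
"dof" has 1 vowel. The stems with 1 vowel (pup → pupus, sir → sirus, fik → fikus) add -us.
So dof → dofus.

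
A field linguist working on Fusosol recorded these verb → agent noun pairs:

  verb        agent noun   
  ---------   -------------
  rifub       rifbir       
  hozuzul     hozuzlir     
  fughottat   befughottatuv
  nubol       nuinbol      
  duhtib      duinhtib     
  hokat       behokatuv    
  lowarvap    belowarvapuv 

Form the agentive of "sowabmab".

"sowabmab" has last vowel 'a'. The stems whose last vowel is 'a' (fughottat → befughottatuv, hokat → behokatuv, lowarvap → belowarvapuv) add be- … -uv around the stem.
So sowabmab → besowabmabuv.

besowabmabuv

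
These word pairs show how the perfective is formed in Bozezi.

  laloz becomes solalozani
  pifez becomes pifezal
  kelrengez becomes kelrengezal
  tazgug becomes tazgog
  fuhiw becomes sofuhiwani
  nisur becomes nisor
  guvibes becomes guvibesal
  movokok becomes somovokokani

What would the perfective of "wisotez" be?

"wisotez" has last vowel 'e'. The stems whose last vowel is 'e' (kelrengez → kelrengezal, guvibes → guvibesal, pifez → pifezal) add -al.
The other patterns: stems whose last vowel is 'u' change the last vowel to 'o'; stems whose last vowel is 'i' or 'o' add so- … -ani around the stem.
So wisotez → wisotezal.

wisotezal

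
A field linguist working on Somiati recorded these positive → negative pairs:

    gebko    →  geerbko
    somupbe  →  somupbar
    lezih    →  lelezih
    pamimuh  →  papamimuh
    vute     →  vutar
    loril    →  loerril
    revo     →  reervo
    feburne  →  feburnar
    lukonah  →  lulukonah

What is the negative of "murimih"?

mumurimih

lezih and loril both have last vowel 'i' yet inflect differently (lelezih, loerril), so the last vowel is not what conditions the rule; the final letter is.
"murimih" ends in -h. The stems ending in -h (lukonah → lulukonah, pamimuh → papamimuh, lezih → lelezih) repeat the first consonant+vowel as a prefix.
The other patterns: stems ending in -e drop the final letter and add -ar; stems ending in -l or -o insert -er- after the first vowel.
So murimih → mumurimih.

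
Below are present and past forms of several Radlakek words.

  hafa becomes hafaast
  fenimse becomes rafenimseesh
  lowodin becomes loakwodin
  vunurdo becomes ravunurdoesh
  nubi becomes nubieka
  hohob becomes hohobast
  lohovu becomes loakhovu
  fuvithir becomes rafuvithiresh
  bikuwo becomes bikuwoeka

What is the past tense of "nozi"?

nozieka

"nozi" begins with n-. The one such stem in the data (nubi → nubieka) adds -eka, so the same rule applies.
So nozi → nozieka.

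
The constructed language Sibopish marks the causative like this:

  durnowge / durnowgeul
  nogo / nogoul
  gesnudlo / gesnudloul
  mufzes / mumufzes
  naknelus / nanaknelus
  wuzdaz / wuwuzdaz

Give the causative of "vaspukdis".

durnowge and mufzes both have last vowel 'e' yet inflect differently (durnowgeul, mumufzes), so the last vowel is not what conditions the rule; whether the stem ends in a vowel or a consonant is.
"vaspukdis" ends in a consonant. The stems ending in a consonant (mufzes → mumufzes, naknelus → nanaknelus, wuzdaz → wuwuzdaz) repeat the first consonant+vowel as a prefix.
The other pattern: stems ending in a vowel add -ul.
So vaspukdis → vavaspukdis.

vavaspukdis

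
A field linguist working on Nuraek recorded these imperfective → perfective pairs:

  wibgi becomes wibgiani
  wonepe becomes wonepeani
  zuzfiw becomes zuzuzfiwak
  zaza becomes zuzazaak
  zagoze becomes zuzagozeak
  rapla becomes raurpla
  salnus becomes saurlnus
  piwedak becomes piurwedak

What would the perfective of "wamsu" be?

"wamsu" begins with w-. The stems beginning with w- (wibgi → wibgiani, wonepe → wonepeani) add -ani.
The other patterns: stems beginning with z- add zu- … -ak around the stem; stems beginning with p-, r- or s- insert -ur- after the first vowel.
So wamsu → wamsuani.

wamsuani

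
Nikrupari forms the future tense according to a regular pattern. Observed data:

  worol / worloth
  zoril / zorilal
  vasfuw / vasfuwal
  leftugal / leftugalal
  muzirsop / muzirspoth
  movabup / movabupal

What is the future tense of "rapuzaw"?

rapuzawal

worol and zoril both end in -l yet inflect differently (worloth, zorilal), so the final letter is not what conditions the rule; the last vowel is.
"rapuzaw" has last vowel 'a'. The one such stem in the data (leftugal → leftugalal) adds -al, so the same rule applies.
The other pattern: stems whose last vowel is 'o' delete the last vowel and add -oth.
So rapuzaw → rapuzawal.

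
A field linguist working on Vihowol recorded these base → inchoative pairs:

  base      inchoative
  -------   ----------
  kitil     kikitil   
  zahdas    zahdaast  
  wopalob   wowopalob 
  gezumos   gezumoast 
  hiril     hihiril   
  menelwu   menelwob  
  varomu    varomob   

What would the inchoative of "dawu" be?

gezumos and wopalob both have last vowel 'o' yet inflect differently (gezumoast, wowopalob), so the last vowel is not what conditions the rule; the final letter is.
"dawu" ends in -u. The stems ending in -u (varomu → varomob, menelwu → menelwob) drop the final letter and add -ob.
The other patterns: stems ending in -s drop the final letter and add -ast; stems ending in -b or -l repeat the first consonant+vowel as a prefix.
So dawu → dawob.

dawob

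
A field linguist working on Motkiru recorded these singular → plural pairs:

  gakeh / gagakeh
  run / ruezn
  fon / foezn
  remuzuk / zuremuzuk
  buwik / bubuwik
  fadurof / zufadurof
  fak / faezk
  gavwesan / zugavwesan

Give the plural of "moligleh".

zumoligleh

"moligleh" has 3 vowels. The stems with 3 vowels (remuzuk → zuremuzuk, gavwesan → zugavwesan, fadurof → zufadurof) add the prefix zu-.
The other patterns: stems with 1 vowel insert -ez- after the first vowel; stems with 2 vowels repeat the first consonant+vowel as a prefix.
So moligleh → zumoligleh.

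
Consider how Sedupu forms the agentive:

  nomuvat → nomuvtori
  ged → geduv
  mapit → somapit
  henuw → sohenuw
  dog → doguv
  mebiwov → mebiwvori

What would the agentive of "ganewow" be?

mapit and nomuvat both end in -t yet inflect differently (somapit, nomuvtori), so the final letter is not what conditions the rule; the number of vowels is.
"ganewow" has 3 vowels. The stems with 3 vowels (nomuvat → nomuvtori, mebiwov → mebiwvori) delete the last vowel and add -ori.
The other patterns: stems with 1 vowel add -uv; stems with 2 vowels add the prefix so-.
So ganewow → ganewwori.

ganewwori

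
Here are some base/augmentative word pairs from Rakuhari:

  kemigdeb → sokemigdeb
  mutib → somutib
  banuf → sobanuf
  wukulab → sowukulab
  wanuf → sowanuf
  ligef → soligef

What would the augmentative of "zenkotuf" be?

Every pair shown (kemigdeb → sokemigdeb, mutib → somutib, banuf → sobanuf, …) follows the same rule: add the prefix so-.
So zenkotuf → sozenkotuf.

sozenkotuf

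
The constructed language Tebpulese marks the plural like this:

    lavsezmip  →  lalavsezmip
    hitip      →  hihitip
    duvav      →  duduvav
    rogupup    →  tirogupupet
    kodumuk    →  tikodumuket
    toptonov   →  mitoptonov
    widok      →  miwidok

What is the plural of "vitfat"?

vivitfat

lavsezmip and rogupup both end in -p yet inflect differently (lalavsezmip, tirogupupet), so the final letter is not what conditions the rule; the last vowel is.
"vitfat" has last vowel 'a'. The one such stem in the data (duvav → duduvav) repeats the first consonant+vowel as a prefix (as do lavsezmip, hitip), so the same rule applies.
The other patterns: stems whose last vowel is 'u' add ti- … -et around the stem; stems whose last vowel is 'o' add the prefix mi-.
So vitfat → vivitfat.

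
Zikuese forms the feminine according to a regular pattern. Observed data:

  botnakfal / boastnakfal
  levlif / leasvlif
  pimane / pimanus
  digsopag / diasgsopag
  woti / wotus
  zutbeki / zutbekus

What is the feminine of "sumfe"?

sumfus

levlif and zutbeki both have last vowel 'i' yet inflect differently (leasvlif, zutbekus), so the last vowel is not what conditions the rule; whether the stem ends in a vowel or a consonant is.
"sumfe" ends in a vowel. The stems ending in a vowel (zutbeki → zutbekus, woti → wotus, pimane → pimanus) drop the final letter and add -us.
The other pattern: stems ending in a consonant insert -as- after the first vowel.
So sumfe → sumfus.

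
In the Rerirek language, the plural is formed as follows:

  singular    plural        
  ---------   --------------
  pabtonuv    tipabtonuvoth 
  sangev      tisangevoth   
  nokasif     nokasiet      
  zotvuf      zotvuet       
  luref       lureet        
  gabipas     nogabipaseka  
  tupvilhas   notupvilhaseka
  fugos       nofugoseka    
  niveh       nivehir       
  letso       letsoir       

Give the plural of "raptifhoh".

pabtonuv and zotvuf both have last vowel 'u' yet inflect differently (tipabtonuvoth, zotvuet), so the last vowel is not what conditions the rule; the final letter is.
"raptifhoh" ends in -h. The one such stem in the data (niveh → nivehir) adds -ir, so the same rule applies.
So raptifhoh → raptifhohir.

raptifhohir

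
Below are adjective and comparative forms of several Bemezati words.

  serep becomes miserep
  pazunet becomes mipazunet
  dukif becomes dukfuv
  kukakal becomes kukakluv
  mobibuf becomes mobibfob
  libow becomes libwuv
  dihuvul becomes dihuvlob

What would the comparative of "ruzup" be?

ruzpob

mobibuf and dukif both end in -f yet inflect differently (mobibfob, dukfuv), so the final letter is not what conditions the rule; the last vowel is.
"ruzup" has last vowel 'u'. The stems whose last vowel is 'u' (dihuvul → dihuvlob, mobibuf → mobibfob) delete the last vowel and add -ob.
So ruzup → ruzpob.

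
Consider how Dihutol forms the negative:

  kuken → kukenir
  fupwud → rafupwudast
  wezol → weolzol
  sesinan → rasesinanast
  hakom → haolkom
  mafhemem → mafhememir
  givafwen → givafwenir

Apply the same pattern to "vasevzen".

vasevzenir

"vasevzen" has last vowel 'e'. The stems whose last vowel is 'e' (kuken → kukenir, givafwen → givafwenir, mafhemem → mafhememir) add -ir.
The other patterns: stems whose last vowel is 'a' or 'u' add ra- … -ast around the stem; stems whose last vowel is 'o' insert -ol- after the first vowel.
So vasevzen → vasevzenir.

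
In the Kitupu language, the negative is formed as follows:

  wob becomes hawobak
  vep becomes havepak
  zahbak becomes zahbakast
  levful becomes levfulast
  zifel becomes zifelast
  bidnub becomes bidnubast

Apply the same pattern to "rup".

wob and bidnub both end in -b yet inflect differently (hawobak, bidnubast), so the final letter is not what conditions the rule; the number of vowels is.
"rup" has 1 vowel. The stems with 1 vowel (wob → hawobak, vep → havepak) add ha- … -ak around the stem.
The other pattern: stems with 2 vowels add -ast.
So rup → harupak.

harupak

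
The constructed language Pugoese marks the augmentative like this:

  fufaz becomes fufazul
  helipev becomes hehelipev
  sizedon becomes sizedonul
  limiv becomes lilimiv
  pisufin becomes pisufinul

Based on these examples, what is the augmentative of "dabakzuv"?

dadabakzuv

limiv and pisufin both have last vowel 'i' yet inflect differently (lilimiv, pisufinul), so the last vowel is not what conditions the rule; the final letter is.
"dabakzuv" ends in -v. The stems ending in -v (limiv → lilimiv, helipev → hehelipev) repeat the first consonant+vowel as a prefix.
So dabakzuv → dadabakzuv.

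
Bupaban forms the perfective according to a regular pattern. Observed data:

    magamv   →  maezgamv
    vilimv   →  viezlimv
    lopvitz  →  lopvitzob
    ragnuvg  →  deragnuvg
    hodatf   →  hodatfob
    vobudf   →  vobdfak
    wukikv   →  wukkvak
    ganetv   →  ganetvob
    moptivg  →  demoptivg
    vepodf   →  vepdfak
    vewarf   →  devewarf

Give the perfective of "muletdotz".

vilimv and ganetv both end in -v yet inflect differently (viezlimv, ganetvob), so the final letter is not what conditions the rule; the second-to-last letter is.
"muletdotz" has second-to-last letter 't'. The stems whose second-to-last letter is 't' (ganetv → ganetvob, lopvitz → lopvitzob, hodatf → hodatfob) add -ob.
So muletdotz → muletdotzob.

muletdotzob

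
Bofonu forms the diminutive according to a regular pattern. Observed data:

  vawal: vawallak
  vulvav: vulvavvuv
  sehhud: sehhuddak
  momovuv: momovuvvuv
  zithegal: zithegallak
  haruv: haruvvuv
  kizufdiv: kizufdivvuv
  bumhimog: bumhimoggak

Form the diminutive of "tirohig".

vulvav and vawal both have last vowel 'a' yet inflect differently (vulvavvuv, vawallak), so the last vowel is not what conditions the rule; the final letter is.
"tirohig" ends in -g. The one such stem in the data (bumhimog → bumhimoggak) doubles the final consonant and adds -ak (as do vawal, zithegal), so the same rule applies.
The other pattern: stems ending in -v double the final consonant and add -uv.
So tirohig → tirohiggak.

tirohiggak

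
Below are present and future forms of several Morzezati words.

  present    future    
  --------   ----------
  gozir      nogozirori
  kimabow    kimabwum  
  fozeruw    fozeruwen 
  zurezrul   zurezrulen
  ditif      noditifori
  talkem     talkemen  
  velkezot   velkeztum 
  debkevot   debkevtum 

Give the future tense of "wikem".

wikemen

kimabow and fozeruw both end in -w yet inflect differently (kimabwum, fozeruwen), so the final letter is not what conditions the rule; the last vowel is.
"wikem" has last vowel 'e'. The one such stem in the data (talkem → talkemen) adds -en, so the same rule applies.
The other patterns: stems whose last vowel is 'o' delete the last vowel and add -um; stems whose last vowel is 'i' add no- … -ori around the stem.
So wikem → wikemen.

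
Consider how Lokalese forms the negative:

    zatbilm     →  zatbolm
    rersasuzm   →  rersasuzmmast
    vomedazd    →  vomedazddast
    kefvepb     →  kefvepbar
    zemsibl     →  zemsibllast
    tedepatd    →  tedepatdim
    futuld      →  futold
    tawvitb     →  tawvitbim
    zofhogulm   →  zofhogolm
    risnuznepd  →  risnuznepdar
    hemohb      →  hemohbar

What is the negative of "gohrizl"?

gohrizllast

rersasuzm and zatbilm both end in -m yet inflect differently (rersasuzmmast, zatbolm), so the final letter is not what conditions the rule; the second-to-last letter is.
"gohrizl" has second-to-last letter 'z'. The stems whose second-to-last letter is 'z' (vomedazd → vomedazddast, rersasuzm → rersasuzmmast) double the final consonant and add -ast.
So gohrizl → gohrizllast.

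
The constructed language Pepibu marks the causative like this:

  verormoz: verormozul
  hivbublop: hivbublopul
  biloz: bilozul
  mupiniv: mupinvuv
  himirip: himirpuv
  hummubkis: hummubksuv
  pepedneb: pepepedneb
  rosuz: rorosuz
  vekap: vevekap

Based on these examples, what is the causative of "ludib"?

ludbuv

"ludib" has last vowel 'i'. The stems whose last vowel is 'i' (mupiniv → mupinvuv, himirip → himirpuv, hummubkis → hummubksuv) delete the last vowel and add -uv.
So ludib → ludbuv.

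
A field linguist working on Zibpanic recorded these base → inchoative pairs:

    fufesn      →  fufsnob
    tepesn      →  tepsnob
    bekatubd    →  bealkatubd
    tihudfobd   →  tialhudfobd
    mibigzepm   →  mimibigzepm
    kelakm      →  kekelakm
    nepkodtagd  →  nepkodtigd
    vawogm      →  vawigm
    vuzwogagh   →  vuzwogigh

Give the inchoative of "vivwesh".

vivwshob

"vivwesh" has second-to-last letter 's'. The stems whose second-to-last letter is 's' (fufesn → fufsnob, tepesn → tepsnob) delete the last vowel and add -ob.
So vivwesh → vivwshob.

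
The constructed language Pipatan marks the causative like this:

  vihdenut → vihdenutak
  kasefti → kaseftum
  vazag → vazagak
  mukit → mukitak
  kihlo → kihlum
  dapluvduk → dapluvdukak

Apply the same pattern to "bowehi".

"bowehi" ends in a vowel. The stems ending in a vowel (kasefti → kaseftum, kihlo → kihlum) drop the final letter and add -um.
The other pattern: stems ending in a consonant add -ak.
So bowehi → bowehum.

bowehum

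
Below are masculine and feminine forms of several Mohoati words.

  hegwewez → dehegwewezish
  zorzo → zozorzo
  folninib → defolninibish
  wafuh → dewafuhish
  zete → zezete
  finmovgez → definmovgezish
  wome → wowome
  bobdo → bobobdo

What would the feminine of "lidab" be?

finmovgez and zete both have last vowel 'e' yet inflect differently (definmovgezish, zezete), so the last vowel is not what conditions the rule; whether the stem ends in a vowel or a consonant is.
"lidab" ends in a consonant. The stems ending in a consonant (wafuh → dewafuhish, folninib → defolninibish, finmovgez → definmovgezish) add de- … -ish around the stem.
The other pattern: stems ending in a vowel repeat the first consonant+vowel as a prefix.
So lidab → delidabish.

delidabish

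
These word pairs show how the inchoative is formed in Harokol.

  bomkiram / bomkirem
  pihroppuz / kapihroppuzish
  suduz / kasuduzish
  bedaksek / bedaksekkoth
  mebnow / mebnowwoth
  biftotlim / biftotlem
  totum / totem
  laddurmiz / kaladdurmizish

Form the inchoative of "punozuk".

totum and pihroppuz both have last vowel 'u' yet inflect differently (totem, kapihroppuzish), so the last vowel is not what conditions the rule; the final letter is.
"punozuk" ends in -k. The one such stem in the data (bedaksek → bedaksekkoth) doubles the final consonant and adds -oth (as does mebnow), so the same rule applies.
The other patterns: stems ending in -m change the last vowel to 'e'; stems ending in -z add ka- … -ish around the stem.
So punozuk → punozukkoth.

punozukkoth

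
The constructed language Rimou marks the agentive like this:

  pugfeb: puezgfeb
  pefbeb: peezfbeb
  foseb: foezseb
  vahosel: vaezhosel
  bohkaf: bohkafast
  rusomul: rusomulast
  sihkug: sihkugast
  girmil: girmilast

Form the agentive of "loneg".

loezneg

vahosel and rusomul both end in -l yet inflect differently (vaezhosel, rusomulast), so the final letter is not what conditions the rule; the last vowel is.
"loneg" has last vowel 'e'. The stems whose last vowel is 'e' (pugfeb → puezgfeb, pefbeb → peezfbeb, foseb → foezseb) insert -ez- after the first vowel.
The other pattern: stems whose last vowel is 'a', 'i' or 'u' add -ast.
So loneg → loezneg.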